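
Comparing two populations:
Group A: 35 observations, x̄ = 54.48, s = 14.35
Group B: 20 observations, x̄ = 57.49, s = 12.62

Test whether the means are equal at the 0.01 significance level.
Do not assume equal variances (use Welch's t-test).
Welch's two-sample t-test:
H₀: μ₁ = μ₂
H₁: μ₁ ≠ μ₂
s₁²/n₁ = 14.35²/35 = 5.8835,  s₂²/n₂ = 12.62²/20 = 7.9632
SE = √(s₁²/n₁ + s₂²/n₂) = √(5.8835 + 7.9632) = 3.7211
df (Welch-Satterthwaite) = (s₁²/n₁ + s₂²/n₂)² / [(s₁²/n₁)²/(n₁-1) + (s₂²/n₂)²/(n₂-1)] ≈ 44.02
t = (x̄₁ - x̄₂) / SE = (54.48 - 57.49) / 3.7211 = -3.01 / 3.7211 = -0.809
p-value = 0.4229

Since p-value > α = 0.01, we fail to reject H₀.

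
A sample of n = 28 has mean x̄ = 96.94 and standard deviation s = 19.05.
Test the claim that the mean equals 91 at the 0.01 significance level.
One-sample t-test:
H₀: μ = 91
H₁: μ ≠ 91
df = n - 1 = 27
t = (x̄ - μ₀) / (s/√n) = (96.94 - 91) / (19.05/√28) = 1.650
p-value = 0.1105

Since p-value > α = 0.01, we fail to reject H₀.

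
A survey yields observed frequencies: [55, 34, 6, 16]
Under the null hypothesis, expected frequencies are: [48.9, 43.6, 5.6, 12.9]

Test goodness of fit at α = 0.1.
Chi-square goodness of fit test:
H₀: observed counts match expected distribution
H₁: observed counts differ from expected distribution
df = k - 1 = 3
χ² = Σ(O - E)²/E
   = (55 - 48.9)²/48.9 + (34 - 43.6)²/43.6 + (6 - 5.6)²/5.6 + (16 - 12.9)²/12.9
   = 0.761 + 2.114 + 0.029 + 0.745
   = 3.65
p-value = 0.3020

Since p-value > α = 0.1, we fail to reject H₀.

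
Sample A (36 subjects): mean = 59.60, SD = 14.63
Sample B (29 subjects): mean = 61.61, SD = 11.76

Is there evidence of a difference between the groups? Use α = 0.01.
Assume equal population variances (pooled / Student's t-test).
Student's two-sample t-test (equal variances):
H₀: μ₁ = μ₂
H₁: μ₁ ≠ μ₂
df = n₁ + n₂ - 2 = 63
Pooled variance s_p² = [(n₁-1)s₁² + (n₂-1)s₂²] / (n₁ + n₂ - 2) = [(35)(14.63²) + (28)(11.76²)] / 63 = 180.3750
SE = √(s_p²(1/n₁ + 1/n₂)) = √(180.3750 × (1/36 + 1/29)) = 3.3512
t = (x̄₁ - x̄₂) / SE = (59.60 - 61.61) / 3.3512 = -2.01 / 3.3512 = -0.600
p-value = 0.5508

Since p-value > α = 0.01, we fail to reject H₀.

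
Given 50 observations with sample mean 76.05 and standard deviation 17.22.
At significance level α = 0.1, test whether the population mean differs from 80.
One-sample t-test:
H₀: μ = 80
H₁: μ ≠ 80
df = n - 1 = 49
t = (x̄ - μ₀) / (s/√n) = (76.05 - 80) / (17.22/√50) = -1.622
p-value = 0.1112

Since p-value > α = 0.1, we fail to reject H₀.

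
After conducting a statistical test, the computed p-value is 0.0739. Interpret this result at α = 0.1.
Since p = 0.0739 < α = 0.1, reject H₀.
There is sufficient evidence to reject the null hypothesis; the result is statistically significant at the 0.1 level.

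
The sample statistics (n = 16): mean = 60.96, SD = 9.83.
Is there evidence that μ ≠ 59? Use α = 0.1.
One-sample t-test:
H₀: μ = 59
H₁: μ ≠ 59
df = n - 1 = 15
t = (x̄ - μ₀) / (s/√n) = (60.96 - 59) / (9.83/√16) = 0.798
p-value = 0.4376

Since p-value > α = 0.1, we fail to reject H₀.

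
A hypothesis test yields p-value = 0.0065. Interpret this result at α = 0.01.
Since p = 0.0065 < α = 0.01, reject H₀.
There is sufficient evidence to reject the null hypothesis; the result is statistically significant at the 0.01 level.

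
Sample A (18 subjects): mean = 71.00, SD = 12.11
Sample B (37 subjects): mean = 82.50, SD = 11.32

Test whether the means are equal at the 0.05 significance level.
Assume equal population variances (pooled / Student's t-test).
Student's two-sample t-test (equal variances):
H₀: μ₁ = μ₂
H₁: μ₁ ≠ μ₂
df = n₁ + n₂ - 2 = 53
Pooled variance s_p² = [(n₁-1)s₁² + (n₂-1)s₂²] / (n₁ + n₂ - 2) = [(17)(12.11²) + (36)(11.32²)] / 53 = 134.0795
SE = √(s_p²(1/n₁ + 1/n₂)) = √(134.0795 × (1/18 + 1/37)) = 3.3276
t = (x̄₁ - x̄₂) / SE = (71.00 - 82.50) / 3.3276 = -11.50 / 3.3276 = -3.456
p-value = 0.0011

Since p-value < α = 0.05, we reject H₀.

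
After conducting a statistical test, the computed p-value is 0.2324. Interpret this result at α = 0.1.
Since p = 0.2324 > α = 0.1, fail to reject H₀.
There is insufficient evidence to reject the null hypothesis; the result is not statistically significant at the 0.1 level.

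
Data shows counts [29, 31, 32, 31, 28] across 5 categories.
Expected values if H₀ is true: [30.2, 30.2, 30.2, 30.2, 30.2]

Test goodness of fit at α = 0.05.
Chi-square goodness of fit test:
H₀: observed counts match expected distribution
H₁: observed counts differ from expected distribution
df = k - 1 = 4
χ² = Σ(O - E)²/E
   = (29 - 30.2)²/30.2 + (31 - 30.2)²/30.2 + (32 - 30.2)²/30.2 + (31 - 30.2)²/30.2 + (28 - 30.2)²/30.2
   = 0.048 + 0.021 + 0.107 + 0.021 + 0.160
   = 0.36
p-value = 0.9858

Since p-value > α = 0.05, we fail to reject H₀.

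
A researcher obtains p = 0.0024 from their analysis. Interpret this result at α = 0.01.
Since p = 0.0024 < α = 0.01, reject H₀.
There is sufficient evidence to reject the null hypothesis; the result is statistically significant at the 0.01 level.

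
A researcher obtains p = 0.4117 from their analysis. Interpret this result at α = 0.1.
Since p = 0.4117 > α = 0.1, fail to reject H₀.
There is insufficient evidence to reject the null hypothesis; the result is not statistically significant at the 0.1 level.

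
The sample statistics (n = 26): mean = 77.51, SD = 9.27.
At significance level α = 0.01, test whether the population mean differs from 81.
One-sample t-test:
H₀: μ = 81
H₁: μ ≠ 81
df = n - 1 = 25
t = (x̄ - μ₀) / (s/√n) = (77.51 - 81) / (9.27/√26) = -1.920
p-value = 0.0664

Since p-value > α = 0.01, we fail to reject H₀.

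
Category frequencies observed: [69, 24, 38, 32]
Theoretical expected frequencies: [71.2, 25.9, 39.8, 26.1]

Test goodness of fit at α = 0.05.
Chi-square goodness of fit test:
H₀: observed counts match expected distribution
H₁: observed counts differ from expected distribution
df = k - 1 = 3
χ² = Σ(O - E)²/E
   = (69 - 71.2)²/71.2 + (24 - 25.9)²/25.9 + (38 - 39.8)²/39.8 + (32 - 26.1)²/26.1
   = 0.068 + 0.139 + 0.081 + 1.334
   = 1.62
p-value = 0.6543

Since p-value > α = 0.05, we fail to reject H₀.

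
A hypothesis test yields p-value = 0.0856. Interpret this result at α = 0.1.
Since p = 0.0856 < α = 0.1, reject H₀.
There is sufficient evidence to reject the null hypothesis; the result is statistically significant at the 0.1 level.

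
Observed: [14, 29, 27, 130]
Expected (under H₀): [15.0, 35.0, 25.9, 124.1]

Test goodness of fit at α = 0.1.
Chi-square goodness of fit test:
H₀: observed counts match expected distribution
H₁: observed counts differ from expected distribution
df = k - 1 = 3
χ² = Σ(O - E)²/E
   = (14 - 15.0)²/15.0 + (29 - 35.0)²/35.0 + (27 - 25.9)²/25.9 + (130 - 124.1)²/124.1
   = 0.067 + 1.029 + 0.047 + 0.280
   = 1.42
p-value = 0.7003

Since p-value > α = 0.1, we fail to reject H₀.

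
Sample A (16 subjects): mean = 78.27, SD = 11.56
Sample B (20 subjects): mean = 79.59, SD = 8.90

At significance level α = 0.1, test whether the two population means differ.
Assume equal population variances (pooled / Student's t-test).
Student's two-sample t-test (equal variances):
H₀: μ₁ = μ₂
H₁: μ₁ ≠ μ₂
df = n₁ + n₂ - 2 = 34
Pooled variance s_p² = [(n₁-1)s₁² + (n₂-1)s₂²] / (n₁ + n₂ - 2) = [(15)(11.56²) + (19)(8.90²)] / 34 = 103.2204
SE = √(s_p²(1/n₁ + 1/n₂)) = √(103.2204 × (1/16 + 1/20)) = 3.4077
t = (x̄₁ - x̄₂) / SE = (78.27 - 79.59) / 3.4077 = -1.32 / 3.4077 = -0.387
p-value = 0.7009

Since p-value > α = 0.1, we fail to reject H₀.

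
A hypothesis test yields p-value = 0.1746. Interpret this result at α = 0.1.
Since p = 0.1746 > α = 0.1, fail to reject H₀.
There is insufficient evidence to reject the null hypothesis; the result is not statistically significant at the 0.1 level.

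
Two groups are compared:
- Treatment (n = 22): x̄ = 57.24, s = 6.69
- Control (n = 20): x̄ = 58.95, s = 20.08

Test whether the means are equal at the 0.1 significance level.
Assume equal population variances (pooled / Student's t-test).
Student's two-sample t-test (equal variances):
H₀: μ₁ = μ₂
H₁: μ₁ ≠ μ₂
df = n₁ + n₂ - 2 = 40
Pooled variance s_p² = [(n₁-1)s₁² + (n₂-1)s₂²] / (n₁ + n₂ - 2) = [(21)(6.69²) + (19)(20.08²)] / 40 = 215.0200
SE = √(s_p²(1/n₁ + 1/n₂)) = √(215.0200 × (1/22 + 1/20)) = 4.5304
t = (x̄₁ - x̄₂) / SE = (57.24 - 58.95) / 4.5304 = -1.71 / 4.5304 = -0.377
p-value = 0.7078

Since p-value > α = 0.1, we fail to reject H₀.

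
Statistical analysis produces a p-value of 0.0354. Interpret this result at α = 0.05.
Since p = 0.0354 < α = 0.05, reject H₀.
There is sufficient evidence to reject the null hypothesis; the result is statistically significant at the 0.05 level.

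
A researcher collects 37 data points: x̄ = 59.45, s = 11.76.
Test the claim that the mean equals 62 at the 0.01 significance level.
One-sample t-test:
H₀: μ = 62
H₁: μ ≠ 62
df = n - 1 = 36
t = (x̄ - μ₀) / (s/√n) = (59.45 - 62) / (11.76/√37) = -1.319
p-value = 0.1955

Since p-value > α = 0.01, we fail to reject H₀.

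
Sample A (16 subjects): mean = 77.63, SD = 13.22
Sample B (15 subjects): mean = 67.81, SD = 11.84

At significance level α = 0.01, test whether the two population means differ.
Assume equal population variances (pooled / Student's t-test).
Student's two-sample t-test (equal variances):
H₀: μ₁ = μ₂
H₁: μ₁ ≠ μ₂
df = n₁ + n₂ - 2 = 29
Pooled variance s_p² = [(n₁-1)s₁² + (n₂-1)s₂²] / (n₁ + n₂ - 2) = [(15)(13.22²) + (14)(11.84²)] / 29 = 158.0733
SE = √(s_p²(1/n₁ + 1/n₂)) = √(158.0733 × (1/16 + 1/15)) = 4.5186
t = (x̄₁ - x̄₂) / SE = (77.63 - 67.81) / 4.5186 = 9.82 / 4.5186 = 2.173
p-value = 0.0381

Since p-value > α = 0.01, we fail to reject H₀.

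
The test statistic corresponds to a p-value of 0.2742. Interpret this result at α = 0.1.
Since p = 0.2742 > α = 0.1, fail to reject H₀.
There is insufficient evidence to reject the null hypothesis; the result is not statistically significant at the 0.1 level.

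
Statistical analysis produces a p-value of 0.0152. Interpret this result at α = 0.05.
Since p = 0.0152 < α = 0.05, reject H₀.
There is sufficient evidence to reject the null hypothesis; the result is statistically significant at the 0.05 level.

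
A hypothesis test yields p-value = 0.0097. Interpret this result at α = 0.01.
Since p = 0.0097 < α = 0.01, reject H₀.
There is sufficient evidence to reject the null hypothesis; the result is statistically significant at the 0.01 level.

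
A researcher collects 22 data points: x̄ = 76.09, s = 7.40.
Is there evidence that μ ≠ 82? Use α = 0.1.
One-sample t-test:
H₀: μ = 82
H₁: μ ≠ 82
df = n - 1 = 21
t = (x̄ - μ₀) / (s/√n) = (76.09 - 82) / (7.40/√22) = -3.746
p-value = 0.0012

Since p-value < α = 0.1, we reject H₀.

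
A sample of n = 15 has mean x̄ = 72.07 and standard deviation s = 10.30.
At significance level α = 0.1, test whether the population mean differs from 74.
One-sample t-test:
H₀: μ = 74
H₁: μ ≠ 74
df = n - 1 = 14
t = (x̄ - μ₀) / (s/√n) = (72.07 - 74) / (10.30/√15) = -0.726
p-value = 0.4800

Since p-value > α = 0.1, we fail to reject H₀.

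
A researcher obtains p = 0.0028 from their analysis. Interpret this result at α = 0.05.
Since p = 0.0028 < α = 0.05, reject H₀.
There is sufficient evidence to reject the null hypothesis; the result is statistically significant at the 0.05 level.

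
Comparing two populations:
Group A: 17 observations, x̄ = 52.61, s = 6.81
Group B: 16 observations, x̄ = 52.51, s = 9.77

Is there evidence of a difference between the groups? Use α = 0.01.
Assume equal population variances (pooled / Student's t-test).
Student's two-sample t-test (equal variances):
H₀: μ₁ = μ₂
H₁: μ₁ ≠ μ₂
df = n₁ + n₂ - 2 = 31
Pooled variance s_p² = [(n₁-1)s₁² + (n₂-1)s₂²] / (n₁ + n₂ - 2) = [(16)(6.81²) + (15)(9.77²)] / 31 = 70.1229
SE = √(s_p²(1/n₁ + 1/n₂)) = √(70.1229 × (1/17 + 1/16)) = 2.9168
t = (x̄₁ - x̄₂) / SE = (52.61 - 52.51) / 2.9168 = 0.10 / 2.9168 = 0.034
p-value = 0.9729

Since p-value > α = 0.01, we fail to reject H₀.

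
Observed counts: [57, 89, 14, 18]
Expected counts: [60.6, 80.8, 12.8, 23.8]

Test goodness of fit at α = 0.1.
Chi-square goodness of fit test:
H₀: observed counts match expected distribution
H₁: observed counts differ from expected distribution
df = k - 1 = 3
χ² = Σ(O - E)²/E
   = (57 - 60.6)²/60.6 + (89 - 80.8)²/80.8 + (14 - 12.8)²/12.8 + (18 - 23.8)²/23.8
   = 0.214 + 0.832 + 0.112 + 1.413
   = 2.57
p-value = 0.4624

Since p-value > α = 0.1, we fail to reject H₀.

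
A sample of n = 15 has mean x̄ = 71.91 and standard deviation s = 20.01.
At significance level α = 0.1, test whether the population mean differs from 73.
One-sample t-test:
H₀: μ = 73
H₁: μ ≠ 73
df = n - 1 = 14
t = (x̄ - μ₀) / (s/√n) = (71.91 - 73) / (20.01/√15) = -0.211
p-value = 0.8359

Since p-value > α = 0.1, we fail to reject H₀.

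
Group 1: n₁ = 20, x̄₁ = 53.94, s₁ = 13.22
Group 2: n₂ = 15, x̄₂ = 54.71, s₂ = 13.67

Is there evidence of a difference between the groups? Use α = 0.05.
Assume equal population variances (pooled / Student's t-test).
Student's two-sample t-test (equal variances):
H₀: μ₁ = μ₂
H₁: μ₁ ≠ μ₂
df = n₁ + n₂ - 2 = 33
Pooled variance s_p² = [(n₁-1)s₁² + (n₂-1)s₂²] / (n₁ + n₂ - 2) = [(19)(13.22²) + (14)(13.67²)] / 33 = 179.9019
SE = √(s_p²(1/n₁ + 1/n₂)) = √(179.9019 × (1/20 + 1/15)) = 4.5813
t = (x̄₁ - x̄₂) / SE = (53.94 - 54.71) / 4.5813 = -0.77 / 4.5813 = -0.168
p-value = 0.8676

Since p-value > α = 0.05, we fail to reject H₀.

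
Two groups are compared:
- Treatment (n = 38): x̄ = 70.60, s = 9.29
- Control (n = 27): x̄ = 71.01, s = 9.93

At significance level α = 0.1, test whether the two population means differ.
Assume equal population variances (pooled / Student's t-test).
Student's two-sample t-test (equal variances):
H₀: μ₁ = μ₂
H₁: μ₁ ≠ μ₂
df = n₁ + n₂ - 2 = 63
Pooled variance s_p² = [(n₁-1)s₁² + (n₂-1)s₂²] / (n₁ + n₂ - 2) = [(37)(9.29²) + (26)(9.93²)] / 63 = 91.3806
SE = √(s_p²(1/n₁ + 1/n₂)) = √(91.3806 × (1/38 + 1/27)) = 2.4061
t = (x̄₁ - x̄₂) / SE = (70.60 - 71.01) / 2.4061 = -0.41 / 2.4061 = -0.170
p-value = 0.8652

Since p-value > α = 0.1, we fail to reject H₀.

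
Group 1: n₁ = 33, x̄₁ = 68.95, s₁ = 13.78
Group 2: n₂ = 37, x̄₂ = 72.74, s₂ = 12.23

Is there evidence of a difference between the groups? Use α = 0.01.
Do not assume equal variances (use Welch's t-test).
Welch's two-sample t-test:
H₀: μ₁ = μ₂
H₁: μ₁ ≠ μ₂
s₁²/n₁ = 13.78²/33 = 5.7542,  s₂²/n₂ = 12.23²/37 = 4.0425
SE = √(s₁²/n₁ + s₂²/n₂) = √(5.7542 + 4.0425) = 3.1300
df (Welch-Satterthwaite) = (s₁²/n₁ + s₂²/n₂)² / [(s₁²/n₁)²/(n₁-1) + (s₂²/n₂)²/(n₂-1)] ≈ 64.47
t = (x̄₁ - x̄₂) / SE = (68.95 - 72.74) / 3.1300 = -3.79 / 3.1300 = -1.211
p-value = 0.2304

Since p-value > α = 0.01, we fail to reject H₀.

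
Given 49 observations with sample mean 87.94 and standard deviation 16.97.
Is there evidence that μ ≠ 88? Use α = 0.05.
One-sample t-test:
H₀: μ = 88
H₁: μ ≠ 88
df = n - 1 = 48
t = (x̄ - μ₀) / (s/√n) = (87.94 - 88) / (16.97/√49) = -0.025
p-value = 0.9804

Since p-value > α = 0.05, we fail to reject H₀.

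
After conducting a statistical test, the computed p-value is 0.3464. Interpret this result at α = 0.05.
Since p = 0.3464 > α = 0.05, fail to reject H₀.
There is insufficient evidence to reject the null hypothesis; the result is not statistically significant at the 0.05 level.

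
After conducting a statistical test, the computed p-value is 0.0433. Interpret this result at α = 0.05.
Since p = 0.0433 < α = 0.05, reject H₀.
There is sufficient evidence to reject the null hypothesis; the result is statistically significant at the 0.05 level.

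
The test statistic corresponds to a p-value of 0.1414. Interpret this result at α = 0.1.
Since p = 0.1414 > α = 0.1, fail to reject H₀.
There is insufficient evidence to reject the null hypothesis; the result is not statistically significant at the 0.1 level.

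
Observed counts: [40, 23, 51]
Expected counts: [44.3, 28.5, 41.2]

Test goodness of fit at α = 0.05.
Chi-square goodness of fit test:
H₀: observed counts match expected distribution
H₁: observed counts differ from expected distribution
df = k - 1 = 2
χ² = Σ(O - E)²/E
   = (40 - 44.3)²/44.3 + (23 - 28.5)²/28.5 + (51 - 41.2)²/41.2
   = 0.417 + 1.061 + 2.331
   = 3.81
p-value = 0.1488

Since p-value > α = 0.05, we fail to reject H₀.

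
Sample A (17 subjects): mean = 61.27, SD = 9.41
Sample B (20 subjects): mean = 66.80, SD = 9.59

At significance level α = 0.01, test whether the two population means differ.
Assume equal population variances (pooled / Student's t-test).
Student's two-sample t-test (equal variances):
H₀: μ₁ = μ₂
H₁: μ₁ ≠ μ₂
df = n₁ + n₂ - 2 = 35
Pooled variance s_p² = [(n₁-1)s₁² + (n₂-1)s₂²] / (n₁ + n₂ - 2) = [(16)(9.41²) + (19)(9.59²)] / 35 = 90.4047
SE = √(s_p²(1/n₁ + 1/n₂)) = √(90.4047 × (1/17 + 1/20)) = 3.1366
t = (x̄₁ - x̄₂) / SE = (61.27 - 66.80) / 3.1366 = -5.53 / 3.1366 = -1.763
p-value = 0.0866

Since p-value > α = 0.01, we fail to reject H₀.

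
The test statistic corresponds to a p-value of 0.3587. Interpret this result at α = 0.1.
Since p = 0.3587 > α = 0.1, fail to reject H₀.
There is insufficient evidence to reject the null hypothesis; the result is not statistically significant at the 0.1 level.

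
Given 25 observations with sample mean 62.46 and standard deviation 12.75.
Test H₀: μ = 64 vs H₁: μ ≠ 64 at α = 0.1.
One-sample t-test:
H₀: μ = 64
H₁: μ ≠ 64
df = n - 1 = 24
t = (x̄ - μ₀) / (s/√n) = (62.46 - 64) / (12.75/√25) = -0.604
p-value = 0.5516

Since p-value > α = 0.1, we fail to reject H₀.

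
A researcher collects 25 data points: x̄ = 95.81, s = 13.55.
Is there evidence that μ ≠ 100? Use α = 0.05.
One-sample t-test:
H₀: μ = 100
H₁: μ ≠ 100
df = n - 1 = 24
t = (x̄ - μ₀) / (s/√n) = (95.81 - 100) / (13.55/√25) = -1.546
p-value = 0.1352

Since p-value > α = 0.05, we fail to reject H₀.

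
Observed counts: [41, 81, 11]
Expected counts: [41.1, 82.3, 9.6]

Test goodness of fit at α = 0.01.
Chi-square goodness of fit test:
H₀: observed counts match expected distribution
H₁: observed counts differ from expected distribution
df = k - 1 = 2
χ² = Σ(O - E)²/E
   = (41 - 41.1)²/41.1 + (81 - 82.3)²/82.3 + (11 - 9.6)²/9.6
   = 0.000 + 0.021 + 0.204
   = 0.22
p-value = 0.8936

Since p-value > α = 0.01, we fail to reject H₀.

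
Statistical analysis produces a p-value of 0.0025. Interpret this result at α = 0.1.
Since p = 0.0025 < α = 0.1, reject H₀.
There is sufficient evidence to reject the null hypothesis; the result is statistically significant at the 0.1 level.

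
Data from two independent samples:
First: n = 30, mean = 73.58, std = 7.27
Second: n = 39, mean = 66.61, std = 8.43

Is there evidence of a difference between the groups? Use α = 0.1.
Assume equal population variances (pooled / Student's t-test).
Student's two-sample t-test (equal variances):
H₀: μ₁ = μ₂
H₁: μ₁ ≠ μ₂
df = n₁ + n₂ - 2 = 67
Pooled variance s_p² = [(n₁-1)s₁² + (n₂-1)s₂²] / (n₁ + n₂ - 2) = [(29)(7.27²) + (38)(8.43²)] / 67 = 63.1821
SE = √(s_p²(1/n₁ + 1/n₂)) = √(63.1821 × (1/30 + 1/39)) = 1.9303
t = (x̄₁ - x̄₂) / SE = (73.58 - 66.61) / 1.9303 = 6.97 / 1.9303 = 3.611
p-value = 0.0006

Since p-value < α = 0.1, we reject H₀.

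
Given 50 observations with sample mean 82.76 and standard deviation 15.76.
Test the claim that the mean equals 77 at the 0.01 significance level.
One-sample t-test:
H₀: μ = 77
H₁: μ ≠ 77
df = n - 1 = 49
t = (x̄ - μ₀) / (s/√n) = (82.76 - 77) / (15.76/√50) = 2.584
p-value = 0.0128

Since p-value > α = 0.01, we fail to reject H₀.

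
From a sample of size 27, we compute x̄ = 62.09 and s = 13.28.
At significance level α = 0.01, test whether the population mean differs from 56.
One-sample t-test:
H₀: μ = 56
H₁: μ ≠ 56
df = n - 1 = 26
t = (x̄ - μ₀) / (s/√n) = (62.09 - 56) / (13.28/√27) = 2.383
p-value = 0.0248

Since p-value > α = 0.01, we fail to reject H₀.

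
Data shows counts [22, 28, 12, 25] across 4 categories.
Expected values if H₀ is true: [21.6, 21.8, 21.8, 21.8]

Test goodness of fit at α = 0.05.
Chi-square goodness of fit test:
H₀: observed counts match expected distribution
H₁: observed counts differ from expected distribution
df = k - 1 = 3
χ² = Σ(O - E)²/E
   = (22 - 21.6)²/21.6 + (28 - 21.8)²/21.8 + (12 - 21.8)²/21.8 + (25 - 21.8)²/21.8
   = 0.007 + 1.763 + 4.406 + 0.470
   = 6.65
p-value = 0.0841

Since p-value > α = 0.05, we fail to reject H₀.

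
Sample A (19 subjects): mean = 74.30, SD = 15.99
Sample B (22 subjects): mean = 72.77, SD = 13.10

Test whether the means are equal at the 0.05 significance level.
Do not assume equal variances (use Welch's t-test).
Welch's two-sample t-test:
H₀: μ₁ = μ₂
H₁: μ₁ ≠ μ₂
s₁²/n₁ = 15.99²/19 = 13.4568,  s₂²/n₂ = 13.10²/22 = 7.8005
SE = √(s₁²/n₁ + s₂²/n₂) = √(13.4568 + 7.8005) = 4.6106
df (Welch-Satterthwaite) = (s₁²/n₁ + s₂²/n₂)² / [(s₁²/n₁)²/(n₁-1) + (s₂²/n₂)²/(n₂-1)] ≈ 34.87
t = (x̄₁ - x̄₂) / SE = (74.30 - 72.77) / 4.6106 = 1.53 / 4.6106 = 0.332
p-value = 0.7420

Since p-value > α = 0.05, we fail to reject H₀.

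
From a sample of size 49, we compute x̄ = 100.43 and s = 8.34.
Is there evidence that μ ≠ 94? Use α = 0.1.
One-sample t-test:
H₀: μ = 94
H₁: μ ≠ 94
df = n - 1 = 48
t = (x̄ - μ₀) / (s/√n) = (100.43 - 94) / (8.34/√49) = 5.397
p-value < 0.0001

Since p-value < α = 0.1, we reject H₀.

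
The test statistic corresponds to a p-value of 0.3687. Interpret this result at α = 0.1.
Since p = 0.3687 > α = 0.1, fail to reject H₀.
There is insufficient evidence to reject the null hypothesis; the result is not statistically significant at the 0.1 level.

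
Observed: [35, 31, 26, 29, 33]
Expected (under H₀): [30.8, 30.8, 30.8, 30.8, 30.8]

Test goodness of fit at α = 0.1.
Chi-square goodness of fit test:
H₀: observed counts match expected distribution
H₁: observed counts differ from expected distribution
df = k - 1 = 4
χ² = Σ(O - E)²/E
   = (35 - 30.8)²/30.8 + (31 - 30.8)²/30.8 + (26 - 30.8)²/30.8 + (29 - 30.8)²/30.8 + (33 - 30.8)²/30.8
   = 0.573 + 0.001 + 0.748 + 0.105 + 0.157
   = 1.58
p-value = 0.8116

Since p-value > α = 0.1, we fail to reject H₀.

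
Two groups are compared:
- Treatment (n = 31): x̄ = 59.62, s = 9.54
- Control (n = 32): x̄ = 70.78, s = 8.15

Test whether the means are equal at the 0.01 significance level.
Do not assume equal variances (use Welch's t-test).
Welch's two-sample t-test:
H₀: μ₁ = μ₂
H₁: μ₁ ≠ μ₂
s₁²/n₁ = 9.54²/31 = 2.9359,  s₂²/n₂ = 8.15²/32 = 2.0757
SE = √(s₁²/n₁ + s₂²/n₂) = √(2.9359 + 2.0757) = 2.2387
df (Welch-Satterthwaite) = (s₁²/n₁ + s₂²/n₂)² / [(s₁²/n₁)²/(n₁-1) + (s₂²/n₂)²/(n₂-1)] ≈ 58.92
t = (x̄₁ - x̄₂) / SE = (59.62 - 70.78) / 2.2387 = -11.16 / 2.2387 = -4.985
p-value < 0.0001

Since p-value < α = 0.01, we reject H₀.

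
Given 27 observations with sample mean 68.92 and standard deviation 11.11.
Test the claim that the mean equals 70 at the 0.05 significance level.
One-sample t-test:
H₀: μ = 70
H₁: μ ≠ 70
df = n - 1 = 26
t = (x̄ - μ₀) / (s/√n) = (68.92 - 70) / (11.11/√27) = -0.505
p-value = 0.6177

Since p-value > α = 0.05, we fail to reject H₀.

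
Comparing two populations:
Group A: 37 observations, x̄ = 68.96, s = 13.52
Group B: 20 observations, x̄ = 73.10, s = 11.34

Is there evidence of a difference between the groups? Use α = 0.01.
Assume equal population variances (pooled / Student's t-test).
Student's two-sample t-test (equal variances):
H₀: μ₁ = μ₂
H₁: μ₁ ≠ μ₂
df = n₁ + n₂ - 2 = 55
Pooled variance s_p² = [(n₁-1)s₁² + (n₂-1)s₂²] / (n₁ + n₂ - 2) = [(36)(13.52²) + (19)(11.34²)] / 55 = 164.0686
SE = √(s_p²(1/n₁ + 1/n₂)) = √(164.0686 × (1/37 + 1/20)) = 3.5550
t = (x̄₁ - x̄₂) / SE = (68.96 - 73.10) / 3.5550 = -4.14 / 3.5550 = -1.165
p-value = 0.2492

Since p-value > α = 0.01, we fail to reject H₀.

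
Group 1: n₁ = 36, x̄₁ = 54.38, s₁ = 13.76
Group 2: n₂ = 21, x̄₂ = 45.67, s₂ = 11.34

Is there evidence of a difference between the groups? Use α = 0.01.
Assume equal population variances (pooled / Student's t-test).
Student's two-sample t-test (equal variances):
H₀: μ₁ = μ₂
H₁: μ₁ ≠ μ₂
df = n₁ + n₂ - 2 = 55
Pooled variance s_p² = [(n₁-1)s₁² + (n₂-1)s₂²] / (n₁ + n₂ - 2) = [(35)(13.76²) + (20)(11.34²)] / 55 = 167.2496
SE = √(s_p²(1/n₁ + 1/n₂)) = √(167.2496 × (1/36 + 1/21)) = 3.5511
t = (x̄₁ - x̄₂) / SE = (54.38 - 45.67) / 3.5511 = 8.71 / 3.5511 = 2.453
p-value = 0.0174

Since p-value > α = 0.01, we fail to reject H₀.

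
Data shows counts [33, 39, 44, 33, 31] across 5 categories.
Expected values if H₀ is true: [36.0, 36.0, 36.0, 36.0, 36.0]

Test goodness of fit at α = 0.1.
Chi-square goodness of fit test:
H₀: observed counts match expected distribution
H₁: observed counts differ from expected distribution
df = k - 1 = 4
χ² = Σ(O - E)²/E
   = (33 - 36.0)²/36.0 + (39 - 36.0)²/36.0 + (44 - 36.0)²/36.0 + (33 - 36.0)²/36.0 + (31 - 36.0)²/36.0
   = 0.250 + 0.250 + 1.778 + 0.250 + 0.694
   = 3.22
p-value = 0.5213

Since p-value > α = 0.1, we fail to reject H₀.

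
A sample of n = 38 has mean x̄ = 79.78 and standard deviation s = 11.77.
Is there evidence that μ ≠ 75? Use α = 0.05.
One-sample t-test:
H₀: μ = 75
H₁: μ ≠ 75
df = n - 1 = 37
t = (x̄ - μ₀) / (s/√n) = (79.78 - 75) / (11.77/√38) = 2.503
p-value = 0.0168

Since p-value < α = 0.05, we reject H₀.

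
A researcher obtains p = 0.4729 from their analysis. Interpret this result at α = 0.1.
Since p = 0.4729 > α = 0.1, fail to reject H₀.
There is insufficient evidence to reject the null hypothesis; the result is not statistically significant at the 0.1 level.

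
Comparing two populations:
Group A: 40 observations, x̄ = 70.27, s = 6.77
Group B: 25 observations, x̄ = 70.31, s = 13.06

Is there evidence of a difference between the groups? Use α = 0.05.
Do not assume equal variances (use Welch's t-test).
Welch's two-sample t-test:
H₀: μ₁ = μ₂
H₁: μ₁ ≠ μ₂
s₁²/n₁ = 6.77²/40 = 1.1458,  s₂²/n₂ = 13.06²/25 = 6.8225
SE = √(s₁²/n₁ + s₂²/n₂) = √(1.1458 + 6.8225) = 2.8228
df (Welch-Satterthwaite) = (s₁²/n₁ + s₂²/n₂)² / [(s₁²/n₁)²/(n₁-1) + (s₂²/n₂)²/(n₂-1)] ≈ 32.18
t = (x̄₁ - x̄₂) / SE = (70.27 - 70.31) / 2.8228 = -0.04 / 2.8228 = -0.014
p-value = 0.9888

Since p-value > α = 0.05, we fail to reject H₀.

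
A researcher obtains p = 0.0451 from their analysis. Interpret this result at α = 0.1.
Since p = 0.0451 < α = 0.1, reject H₀.
There is sufficient evidence to reject the null hypothesis; the result is statistically significant at the 0.1 level.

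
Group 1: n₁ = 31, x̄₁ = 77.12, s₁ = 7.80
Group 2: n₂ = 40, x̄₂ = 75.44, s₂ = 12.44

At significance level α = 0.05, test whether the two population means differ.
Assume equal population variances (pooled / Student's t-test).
Student's two-sample t-test (equal variances):
H₀: μ₁ = μ₂
H₁: μ₁ ≠ μ₂
df = n₁ + n₂ - 2 = 69
Pooled variance s_p² = [(n₁-1)s₁² + (n₂-1)s₂²] / (n₁ + n₂ - 2) = [(30)(7.80²) + (39)(12.44²)] / 69 = 113.9216
SE = √(s_p²(1/n₁ + 1/n₂)) = √(113.9216 × (1/31 + 1/40)) = 2.5540
t = (x̄₁ - x̄₂) / SE = (77.12 - 75.44) / 2.5540 = 1.68 / 2.5540 = 0.658
p-value = 0.5129

Since p-value > α = 0.05, we fail to reject H₀.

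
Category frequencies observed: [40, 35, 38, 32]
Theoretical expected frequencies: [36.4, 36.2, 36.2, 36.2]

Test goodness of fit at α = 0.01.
Chi-square goodness of fit test:
H₀: observed counts match expected distribution
H₁: observed counts differ from expected distribution
df = k - 1 = 3
χ² = Σ(O - E)²/E
   = (40 - 36.4)²/36.4 + (35 - 36.2)²/36.2 + (38 - 36.2)²/36.2 + (32 - 36.2)²/36.2
   = 0.356 + 0.040 + 0.090 + 0.487
   = 0.97
p-value = 0.8079

Since p-value > α = 0.01, we fail to reject H₀.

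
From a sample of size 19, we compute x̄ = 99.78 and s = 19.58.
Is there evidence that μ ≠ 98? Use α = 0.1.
One-sample t-test:
H₀: μ = 98
H₁: μ ≠ 98
df = n - 1 = 18
t = (x̄ - μ₀) / (s/√n) = (99.78 - 98) / (19.58/√19) = 0.396
p-value = 0.6966

Since p-value > α = 0.1, we fail to reject H₀.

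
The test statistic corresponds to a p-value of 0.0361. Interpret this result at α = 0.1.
Since p = 0.0361 < α = 0.1, reject H₀.
There is sufficient evidence to reject the null hypothesis; the result is statistically significant at the 0.1 level.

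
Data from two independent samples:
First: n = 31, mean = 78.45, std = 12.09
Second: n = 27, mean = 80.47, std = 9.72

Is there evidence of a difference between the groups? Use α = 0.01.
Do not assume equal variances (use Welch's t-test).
Welch's two-sample t-test:
H₀: μ₁ = μ₂
H₁: μ₁ ≠ μ₂
s₁²/n₁ = 12.09²/31 = 4.7151,  s₂²/n₂ = 9.72²/27 = 3.4992
SE = √(s₁²/n₁ + s₂²/n₂) = √(4.7151 + 3.4992) = 2.8661
df (Welch-Satterthwaite) = (s₁²/n₁ + s₂²/n₂)² / [(s₁²/n₁)²/(n₁-1) + (s₂²/n₂)²/(n₂-1)] ≈ 55.67
t = (x̄₁ - x̄₂) / SE = (78.45 - 80.47) / 2.8661 = -2.02 / 2.8661 = -0.705
p-value = 0.4839

Since p-value > α = 0.01, we fail to reject H₀.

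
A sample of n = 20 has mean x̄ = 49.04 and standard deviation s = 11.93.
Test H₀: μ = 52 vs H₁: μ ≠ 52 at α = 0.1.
One-sample t-test:
H₀: μ = 52
H₁: μ ≠ 52
df = n - 1 = 19
t = (x̄ - μ₀) / (s/√n) = (49.04 - 52) / (11.93/√20) = -1.110
p-value = 0.2810

Since p-value > α = 0.1, we fail to reject H₀.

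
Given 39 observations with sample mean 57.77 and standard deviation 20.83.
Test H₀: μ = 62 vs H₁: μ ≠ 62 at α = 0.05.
One-sample t-test:
H₀: μ = 62
H₁: μ ≠ 62
df = n - 1 = 38
t = (x̄ - μ₀) / (s/√n) = (57.77 - 62) / (20.83/√39) = -1.268
p-value = 0.2124

Since p-value > α = 0.05, we fail to reject H₀.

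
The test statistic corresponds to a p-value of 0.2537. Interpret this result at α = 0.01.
Since p = 0.2537 > α = 0.01, fail to reject H₀.
There is insufficient evidence to reject the null hypothesis; the result is not statistically significant at the 0.01 level.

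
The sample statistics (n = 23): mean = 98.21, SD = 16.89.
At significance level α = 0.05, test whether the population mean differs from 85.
One-sample t-test:
H₀: μ = 85
H₁: μ ≠ 85
df = n - 1 = 22
t = (x̄ - μ₀) / (s/√n) = (98.21 - 85) / (16.89/√23) = 3.751
p-value = 0.0011

Since p-value < α = 0.05, we reject H₀.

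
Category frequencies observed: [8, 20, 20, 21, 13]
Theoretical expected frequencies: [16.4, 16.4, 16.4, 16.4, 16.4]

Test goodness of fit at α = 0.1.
Chi-square goodness of fit test:
H₀: observed counts match expected distribution
H₁: observed counts differ from expected distribution
df = k - 1 = 4
χ² = Σ(O - E)²/E
   = (8 - 16.4)²/16.4 + (20 - 16.4)²/16.4 + (20 - 16.4)²/16.4 + (21 - 16.4)²/16.4 + (13 - 16.4)²/16.4
   = 4.302 + 0.790 + 0.790 + 1.290 + 0.705
   = 7.88
p-value = 0.0961

Since p-value < α = 0.1, we reject H₀.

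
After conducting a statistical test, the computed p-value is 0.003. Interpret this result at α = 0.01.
Since p = 0.003 < α = 0.01, reject H₀.
There is sufficient evidence to reject the null hypothesis; the result is statistically significant at the 0.01 level.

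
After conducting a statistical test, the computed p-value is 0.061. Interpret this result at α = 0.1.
Since p = 0.061 < α = 0.1, reject H₀.
There is sufficient evidence to reject the null hypothesis; the result is statistically significant at the 0.1 level.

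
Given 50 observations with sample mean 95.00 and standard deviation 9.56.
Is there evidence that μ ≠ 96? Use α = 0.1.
One-sample t-test:
H₀: μ = 96
H₁: μ ≠ 96
df = n - 1 = 49
t = (x̄ - μ₀) / (s/√n) = (95.00 - 96) / (9.56/√50) = -0.740
p-value = 0.4630

Since p-value > α = 0.1, we fail to reject H₀.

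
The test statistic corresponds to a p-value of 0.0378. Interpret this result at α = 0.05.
Since p = 0.0378 < α = 0.05, reject H₀.
There is sufficient evidence to reject the null hypothesis; the result is statistically significant at the 0.05 level.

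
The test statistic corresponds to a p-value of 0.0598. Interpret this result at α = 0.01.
Since p = 0.0598 > α = 0.01, fail to reject H₀.
There is insufficient evidence to reject the null hypothesis; the result is not statistically significant at the 0.01 level.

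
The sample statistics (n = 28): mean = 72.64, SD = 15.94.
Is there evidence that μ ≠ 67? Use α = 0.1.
One-sample t-test:
H₀: μ = 67
H₁: μ ≠ 67
df = n - 1 = 27
t = (x̄ - μ₀) / (s/√n) = (72.64 - 67) / (15.94/√28) = 1.872
p-value = 0.0720

Since p-value < α = 0.1, we reject H₀.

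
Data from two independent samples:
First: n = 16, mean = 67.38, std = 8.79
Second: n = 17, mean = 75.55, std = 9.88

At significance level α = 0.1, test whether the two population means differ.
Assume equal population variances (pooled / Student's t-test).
Student's two-sample t-test (equal variances):
H₀: μ₁ = μ₂
H₁: μ₁ ≠ μ₂
df = n₁ + n₂ - 2 = 31
Pooled variance s_p² = [(n₁-1)s₁² + (n₂-1)s₂²] / (n₁ + n₂ - 2) = [(15)(8.79²) + (16)(9.88²)] / 31 = 87.7675
SE = √(s_p²(1/n₁ + 1/n₂)) = √(87.7675 × (1/16 + 1/17)) = 3.2632
t = (x̄₁ - x̄₂) / SE = (67.38 - 75.55) / 3.2632 = -8.17 / 3.2632 = -2.504
p-value = 0.0178

Since p-value < α = 0.1, we reject H₀.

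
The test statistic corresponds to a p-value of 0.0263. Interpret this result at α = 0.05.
Since p = 0.0263 < α = 0.05, reject H₀.
There is sufficient evidence to reject the null hypothesis; the result is statistically significant at the 0.05 level.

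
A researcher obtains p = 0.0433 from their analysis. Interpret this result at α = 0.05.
Since p = 0.0433 < α = 0.05, reject H₀.
There is sufficient evidence to reject the null hypothesis; the result is statistically significant at the 0.05 level.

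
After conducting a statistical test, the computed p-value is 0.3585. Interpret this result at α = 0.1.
Since p = 0.3585 > α = 0.1, fail to reject H₀.
There is insufficient evidence to reject the null hypothesis; the result is not statistically significant at the 0.1 level.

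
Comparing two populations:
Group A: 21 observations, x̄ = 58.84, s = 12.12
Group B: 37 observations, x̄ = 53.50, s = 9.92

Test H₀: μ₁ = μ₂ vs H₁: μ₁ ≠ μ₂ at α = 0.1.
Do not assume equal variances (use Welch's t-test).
Welch's two-sample t-test:
H₀: μ₁ = μ₂
H₁: μ₁ ≠ μ₂
s₁²/n₁ = 12.12²/21 = 6.9950,  s₂²/n₂ = 9.92²/37 = 2.6596
SE = √(s₁²/n₁ + s₂²/n₂) = √(6.9950 + 2.6596) = 3.1072
df (Welch-Satterthwaite) = (s₁²/n₁ + s₂²/n₂)² / [(s₁²/n₁)²/(n₁-1) + (s₂²/n₂)²/(n₂-1)] ≈ 35.27
t = (x̄₁ - x̄₂) / SE = (58.84 - 53.50) / 3.1072 = 5.34 / 3.1072 = 1.719
p-value = 0.0945

Since p-value < α = 0.1, we reject H₀.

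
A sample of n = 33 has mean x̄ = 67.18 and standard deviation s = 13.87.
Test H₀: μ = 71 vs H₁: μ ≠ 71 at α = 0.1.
One-sample t-test:
H₀: μ = 71
H₁: μ ≠ 71
df = n - 1 = 32
t = (x̄ - μ₀) / (s/√n) = (67.18 - 71) / (13.87/√33) = -1.582
p-value = 0.1235

Since p-value > α = 0.1, we fail to reject H₀.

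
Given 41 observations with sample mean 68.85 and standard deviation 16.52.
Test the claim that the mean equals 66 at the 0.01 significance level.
One-sample t-test:
H₀: μ = 66
H₁: μ ≠ 66
df = n - 1 = 40
t = (x̄ - μ₀) / (s/√n) = (68.85 - 66) / (16.52/√41) = 1.105
p-value = 0.2759

Since p-value > α = 0.01, we fail to reject H₀.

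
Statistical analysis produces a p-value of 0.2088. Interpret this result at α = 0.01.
Since p = 0.2088 > α = 0.01, fail to reject H₀.
There is insufficient evidence to reject the null hypothesis; the result is not statistically significant at the 0.01 level.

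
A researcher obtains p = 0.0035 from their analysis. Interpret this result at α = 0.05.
Since p = 0.0035 < α = 0.05, reject H₀.
There is sufficient evidence to reject the null hypothesis; the result is statistically significant at the 0.05 level.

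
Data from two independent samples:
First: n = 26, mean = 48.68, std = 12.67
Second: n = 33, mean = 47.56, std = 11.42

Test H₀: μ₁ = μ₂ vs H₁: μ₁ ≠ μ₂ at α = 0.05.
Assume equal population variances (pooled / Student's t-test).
Student's two-sample t-test (equal variances):
H₀: μ₁ = μ₂
H₁: μ₁ ≠ μ₂
df = n₁ + n₂ - 2 = 57
Pooled variance s_p² = [(n₁-1)s₁² + (n₂-1)s₂²] / (n₁ + n₂ - 2) = [(25)(12.67²) + (32)(11.42²)] / 57 = 143.6236
SE = √(s_p²(1/n₁ + 1/n₂)) = √(143.6236 × (1/26 + 1/33)) = 3.1426
t = (x̄₁ - x̄₂) / SE = (48.68 - 47.56) / 3.1426 = 1.12 / 3.1426 = 0.356
p-value = 0.7229

Since p-value > α = 0.05, we fail to reject H₀.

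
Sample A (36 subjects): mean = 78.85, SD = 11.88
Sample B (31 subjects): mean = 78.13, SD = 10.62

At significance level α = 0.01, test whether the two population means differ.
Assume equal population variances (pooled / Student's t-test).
Student's two-sample t-test (equal variances):
H₀: μ₁ = μ₂
H₁: μ₁ ≠ μ₂
df = n₁ + n₂ - 2 = 65
Pooled variance s_p² = [(n₁-1)s₁² + (n₂-1)s₂²] / (n₁ + n₂ - 2) = [(35)(11.88²) + (30)(10.62²)] / 65 = 128.0498
SE = √(s_p²(1/n₁ + 1/n₂)) = √(128.0498 × (1/36 + 1/31)) = 2.7726
t = (x̄₁ - x̄₂) / SE = (78.85 - 78.13) / 2.7726 = 0.72 / 2.7726 = 0.260
p-value = 0.7959

Since p-value > α = 0.01, we fail to reject H₀.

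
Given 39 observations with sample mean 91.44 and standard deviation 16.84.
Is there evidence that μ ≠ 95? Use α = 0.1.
One-sample t-test:
H₀: μ = 95
H₁: μ ≠ 95
df = n - 1 = 38
t = (x̄ - μ₀) / (s/√n) = (91.44 - 95) / (16.84/√39) = -1.320
p-value = 0.1947

Since p-value > α = 0.1, we fail to reject H₀.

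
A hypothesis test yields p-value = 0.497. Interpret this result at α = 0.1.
Since p = 0.497 > α = 0.1, fail to reject H₀.
There is insufficient evidence to reject the null hypothesis; the result is not statistically significant at the 0.1 level.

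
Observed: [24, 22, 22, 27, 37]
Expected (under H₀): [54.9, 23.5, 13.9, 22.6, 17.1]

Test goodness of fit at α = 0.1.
Chi-square goodness of fit test:
H₀: observed counts match expected distribution
H₁: observed counts differ from expected distribution
df = k - 1 = 4
χ² = Σ(O - E)²/E
   = (24 - 54.9)²/54.9 + (22 - 23.5)²/23.5 + (22 - 13.9)²/13.9 + (27 - 22.6)²/22.6 + (37 - 17.1)²/17.1
   = 17.392 + 0.096 + 4.720 + 0.857 + 23.158
   = 46.22
p-value < 0.0001

Since p-value < α = 0.1, we reject H₀.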